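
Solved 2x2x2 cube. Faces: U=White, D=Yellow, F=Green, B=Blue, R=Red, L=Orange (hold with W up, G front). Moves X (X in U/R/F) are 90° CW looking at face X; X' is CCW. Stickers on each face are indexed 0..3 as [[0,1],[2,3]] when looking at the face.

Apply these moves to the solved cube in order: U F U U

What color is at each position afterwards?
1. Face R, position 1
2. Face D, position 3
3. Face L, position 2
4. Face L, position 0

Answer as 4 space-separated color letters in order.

After move 1 (U): U=WWWW F=RRGG R=BBRR B=OOBB L=GGOO
After move 2 (F): F=GRGR U=WWOG R=WBWR D=RBYY L=GYOY
After move 3 (U): U=OWGW F=WBGR R=OOWR B=GYBB L=GROY
After move 4 (U): U=GOWW F=OOGR R=GYWR B=GRBB L=WBOY
Query 1: R[1] = Y
Query 2: D[3] = Y
Query 3: L[2] = O
Query 4: L[0] = W

Answer: Y Y O W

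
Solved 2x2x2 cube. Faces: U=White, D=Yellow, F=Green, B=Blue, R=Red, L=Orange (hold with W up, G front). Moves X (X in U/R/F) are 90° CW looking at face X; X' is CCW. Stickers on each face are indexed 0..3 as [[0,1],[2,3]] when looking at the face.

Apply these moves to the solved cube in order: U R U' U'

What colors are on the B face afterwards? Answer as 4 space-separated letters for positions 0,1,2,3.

After move 1 (U): U=WWWW F=RRGG R=BBRR B=OOBB L=GGOO
After move 2 (R): R=RBRB U=WRWG F=RYGY D=YBYO B=WOWB
After move 3 (U'): U=RGWW F=GGGY R=RYRB B=RBWB L=WOOO
After move 4 (U'): U=GWRW F=WOGY R=GGRB B=RYWB L=RBOO
Query: B face = RYWB

Answer: R Y W B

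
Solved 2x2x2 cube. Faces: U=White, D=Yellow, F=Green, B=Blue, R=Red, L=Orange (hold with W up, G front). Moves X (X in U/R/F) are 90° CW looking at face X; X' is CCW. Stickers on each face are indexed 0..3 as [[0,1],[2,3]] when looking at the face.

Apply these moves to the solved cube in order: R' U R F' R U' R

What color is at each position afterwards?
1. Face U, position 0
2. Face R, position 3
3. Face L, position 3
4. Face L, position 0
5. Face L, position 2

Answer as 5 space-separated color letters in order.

After move 1 (R'): R=RRRR U=WBWB F=GWGW D=YGYG B=YBYB
After move 2 (U): U=WWBB F=RRGW R=YBRR B=OOYB L=GWOO
After move 3 (R): R=RYRB U=WRBW F=RGGG D=YYYO B=BOWB
After move 4 (F'): F=GGRG U=WRRR R=YYYB D=WOYO L=GWOB
After move 5 (R): R=YYBY U=WGRG F=GORO D=WWYB B=RORB
After move 6 (U'): U=GGWR F=GWRO R=GOBY B=YYRB L=ROOB
After move 7 (R): R=BGYO U=GWWO F=GWRB D=WRYY B=RYGB
Query 1: U[0] = G
Query 2: R[3] = O
Query 3: L[3] = B
Query 4: L[0] = R
Query 5: L[2] = O

Answer: G O B R O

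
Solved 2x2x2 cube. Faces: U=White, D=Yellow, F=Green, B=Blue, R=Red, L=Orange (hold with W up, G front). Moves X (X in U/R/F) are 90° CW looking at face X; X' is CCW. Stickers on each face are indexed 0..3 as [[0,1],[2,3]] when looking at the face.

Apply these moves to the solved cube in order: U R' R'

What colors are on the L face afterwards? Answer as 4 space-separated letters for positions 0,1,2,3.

Answer: G G O O

Derivation:
After move 1 (U): U=WWWW F=RRGG R=BBRR B=OOBB L=GGOO
After move 2 (R'): R=BRBR U=WBWO F=RWGW D=YRYG B=YOYB
After move 3 (R'): R=RRBB U=WYWY F=RBGO D=YWYW B=GORB
Query: L face = GGOO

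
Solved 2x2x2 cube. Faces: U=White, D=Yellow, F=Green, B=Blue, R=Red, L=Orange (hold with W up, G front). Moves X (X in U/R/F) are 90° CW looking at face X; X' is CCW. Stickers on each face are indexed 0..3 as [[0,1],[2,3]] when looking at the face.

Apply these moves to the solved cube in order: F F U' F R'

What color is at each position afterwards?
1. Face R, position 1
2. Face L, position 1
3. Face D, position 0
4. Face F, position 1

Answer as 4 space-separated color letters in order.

Answer: R W O Y

Derivation:
After move 1 (F): F=GGGG U=WWOO R=WRWR D=RRYY L=OYOY
After move 2 (F): F=GGGG U=WWYY R=OROR D=WWYY L=OROR
After move 3 (U'): U=WYWY F=ORGG R=GGOR B=ORBB L=BBOR
After move 4 (F): F=GOGR U=WYRB R=WGYR D=OGYY L=BWOW
After move 5 (R'): R=GRWY U=WBRO F=GYGB D=OOYR B=YRGB
Query 1: R[1] = R
Query 2: L[1] = W
Query 3: D[0] = O
Query 4: F[1] = Y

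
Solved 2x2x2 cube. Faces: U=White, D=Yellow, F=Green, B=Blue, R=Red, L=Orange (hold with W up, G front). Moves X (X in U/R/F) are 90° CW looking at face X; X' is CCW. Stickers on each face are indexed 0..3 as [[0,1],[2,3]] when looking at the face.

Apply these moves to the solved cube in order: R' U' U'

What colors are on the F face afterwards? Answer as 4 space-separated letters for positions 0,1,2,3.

After move 1 (R'): R=RRRR U=WBWB F=GWGW D=YGYG B=YBYB
After move 2 (U'): U=BBWW F=OOGW R=GWRR B=RRYB L=YBOO
After move 3 (U'): U=BWBW F=YBGW R=OORR B=GWYB L=RROO
Query: F face = YBGW

Answer: Y B G W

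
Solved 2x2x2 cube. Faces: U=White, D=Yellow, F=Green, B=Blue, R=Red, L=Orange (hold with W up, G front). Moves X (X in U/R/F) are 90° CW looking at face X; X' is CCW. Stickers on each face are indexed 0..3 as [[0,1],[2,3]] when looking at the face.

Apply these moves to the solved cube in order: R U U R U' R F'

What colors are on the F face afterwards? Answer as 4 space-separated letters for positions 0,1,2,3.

Answer: W G R G

Derivation:
After move 1 (R): R=RRRR U=WGWG F=GYGY D=YBYB B=WBWB
After move 2 (U): U=WWGG F=RRGY R=WBRR B=OOWB L=GYOO
After move 3 (U): U=GWGW F=WBGY R=OORR B=GYWB L=RROO
After move 4 (R): R=RORO U=GBGY F=WBGB D=YWYG B=WYWB
After move 5 (U'): U=BYGG F=RRGB R=WBRO B=ROWB L=WYOO
After move 6 (R): R=RWOB U=BRGB F=RWGG D=YWYR B=GOYB
After move 7 (F'): F=WGRG U=BRRO R=WWYB D=YOYR L=WBOG
Query: F face = WGRG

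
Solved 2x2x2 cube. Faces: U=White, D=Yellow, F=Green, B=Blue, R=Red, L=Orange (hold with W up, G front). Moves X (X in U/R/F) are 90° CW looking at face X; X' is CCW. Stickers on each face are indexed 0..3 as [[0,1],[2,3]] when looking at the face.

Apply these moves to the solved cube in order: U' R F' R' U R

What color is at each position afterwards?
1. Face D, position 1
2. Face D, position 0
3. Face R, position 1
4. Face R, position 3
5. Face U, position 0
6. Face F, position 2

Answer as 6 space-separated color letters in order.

After move 1 (U'): U=WWWW F=OOGG R=GGRR B=RRBB L=BBOO
After move 2 (R): R=RGRG U=WOWG F=OYGY D=YBYR B=WRWB
After move 3 (F'): F=YYOG U=WORR R=BGYG D=BOYR L=BGOW
After move 4 (R'): R=GGBY U=WWRW F=YOOR D=BYYG B=RROB
After move 5 (U): U=RWWW F=GGOR R=RRBY B=BGOB L=YOOW
After move 6 (R): R=BRYR U=RGWR F=GYOG D=BOYB B=WGWB
Query 1: D[1] = O
Query 2: D[0] = B
Query 3: R[1] = R
Query 4: R[3] = R
Query 5: U[0] = R
Query 6: F[2] = O

Answer: O B R R R O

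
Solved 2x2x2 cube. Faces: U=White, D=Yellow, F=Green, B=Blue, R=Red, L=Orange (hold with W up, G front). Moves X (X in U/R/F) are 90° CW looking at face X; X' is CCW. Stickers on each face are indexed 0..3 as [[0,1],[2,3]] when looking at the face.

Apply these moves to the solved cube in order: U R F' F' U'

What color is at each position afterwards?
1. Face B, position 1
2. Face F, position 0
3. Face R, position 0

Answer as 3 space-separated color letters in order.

After move 1 (U): U=WWWW F=RRGG R=BBRR B=OOBB L=GGOO
After move 2 (R): R=RBRB U=WRWG F=RYGY D=YBYO B=WOWB
After move 3 (F'): F=YYRG U=WRRR R=BBYB D=GOYO L=GGOW
After move 4 (F'): F=YGYR U=WRBY R=OBGB D=GWYO L=GROR
After move 5 (U'): U=RYWB F=GRYR R=YGGB B=OBWB L=WOOR
Query 1: B[1] = B
Query 2: F[0] = G
Query 3: R[0] = Y

Answer: B G Y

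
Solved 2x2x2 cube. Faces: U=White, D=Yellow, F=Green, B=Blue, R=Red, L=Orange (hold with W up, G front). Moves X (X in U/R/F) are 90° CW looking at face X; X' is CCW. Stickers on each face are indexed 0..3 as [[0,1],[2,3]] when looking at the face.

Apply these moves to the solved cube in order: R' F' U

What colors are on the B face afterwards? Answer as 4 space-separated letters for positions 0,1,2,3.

After move 1 (R'): R=RRRR U=WBWB F=GWGW D=YGYG B=YBYB
After move 2 (F'): F=WWGG U=WBRR R=GRYR D=OOYG L=OBOW
After move 3 (U): U=RWRB F=GRGG R=YBYR B=OBYB L=WWOW
Query: B face = OBYB

Answer: O B Y B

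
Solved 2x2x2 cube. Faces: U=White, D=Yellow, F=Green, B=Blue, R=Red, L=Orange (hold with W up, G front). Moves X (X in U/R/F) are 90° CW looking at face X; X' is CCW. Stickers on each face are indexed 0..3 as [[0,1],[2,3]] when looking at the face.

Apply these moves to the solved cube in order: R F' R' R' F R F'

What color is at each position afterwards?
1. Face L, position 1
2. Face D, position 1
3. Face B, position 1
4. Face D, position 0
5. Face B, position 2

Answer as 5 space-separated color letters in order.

Answer: W G B O O

Derivation:
After move 1 (R): R=RRRR U=WGWG F=GYGY D=YBYB B=WBWB
After move 2 (F'): F=YYGG U=WGRR R=BRYR D=OOYB L=OGOW
After move 3 (R'): R=RRBY U=WWRW F=YGGR D=OYYG B=BBOB
After move 4 (R'): R=RYRB U=WORB F=YWGW D=OGYR B=GBYB
After move 5 (F): F=GYWW U=WOWG R=RYBB D=RRYR L=OOOG
After move 6 (R): R=BRBY U=WYWW F=GRWR D=RYYG B=GBOB
After move 7 (F'): F=RRGW U=WYBB R=YRRY D=OGYG L=OWOW
Query 1: L[1] = W
Query 2: D[1] = G
Query 3: B[1] = B
Query 4: D[0] = O
Query 5: B[2] = O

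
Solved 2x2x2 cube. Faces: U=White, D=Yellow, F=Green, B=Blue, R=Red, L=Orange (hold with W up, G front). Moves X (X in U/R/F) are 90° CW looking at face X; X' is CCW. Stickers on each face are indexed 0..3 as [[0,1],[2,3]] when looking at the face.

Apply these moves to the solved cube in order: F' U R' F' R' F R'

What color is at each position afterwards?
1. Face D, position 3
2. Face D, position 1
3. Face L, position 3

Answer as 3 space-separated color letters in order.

After move 1 (F'): F=GGGG U=WWRR R=YRYR D=OOYY L=OWOW
After move 2 (U): U=RWRW F=YRGG R=BBYR B=OWBB L=GGOW
After move 3 (R'): R=BRBY U=RBRO F=YWGW D=ORYG B=YWOB
After move 4 (F'): F=WWYG U=RBBB R=RROY D=GWYG L=GOOR
After move 5 (R'): R=RYRO U=ROBY F=WBYB D=GWYG B=GWWB
After move 6 (F): F=YWBB U=RORO R=BYYO D=RRYG L=GGOW
After move 7 (R'): R=YOBY U=RWRG F=YOBO D=RWYB B=GWRB
Query 1: D[3] = B
Query 2: D[1] = W
Query 3: L[3] = W

Answer: B W W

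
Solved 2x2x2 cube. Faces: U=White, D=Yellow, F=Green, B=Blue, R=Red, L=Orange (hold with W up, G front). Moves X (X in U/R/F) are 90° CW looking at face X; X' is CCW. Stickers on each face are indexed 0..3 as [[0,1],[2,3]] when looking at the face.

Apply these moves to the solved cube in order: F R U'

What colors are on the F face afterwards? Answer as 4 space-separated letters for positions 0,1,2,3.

After move 1 (F): F=GGGG U=WWOO R=WRWR D=RRYY L=OYOY
After move 2 (R): R=WWRR U=WGOG F=GRGY D=RBYB B=OBWB
After move 3 (U'): U=GGWO F=OYGY R=GRRR B=WWWB L=OBOY
Query: F face = OYGY

Answer: O Y G Y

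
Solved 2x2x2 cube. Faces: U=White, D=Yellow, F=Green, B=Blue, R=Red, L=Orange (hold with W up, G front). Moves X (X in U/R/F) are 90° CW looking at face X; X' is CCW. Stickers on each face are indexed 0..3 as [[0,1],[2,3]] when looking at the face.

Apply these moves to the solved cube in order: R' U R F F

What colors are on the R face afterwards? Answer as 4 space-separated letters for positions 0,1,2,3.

After move 1 (R'): R=RRRR U=WBWB F=GWGW D=YGYG B=YBYB
After move 2 (U): U=WWBB F=RRGW R=YBRR B=OOYB L=GWOO
After move 3 (R): R=RYRB U=WRBW F=RGGG D=YYYO B=BOWB
After move 4 (F): F=GRGG U=WROW R=BYWB D=RRYO L=GYOY
After move 5 (F): F=GGGR U=WRYY R=OYWB D=WBYO L=GROR
Query: R face = OYWB

Answer: O Y W B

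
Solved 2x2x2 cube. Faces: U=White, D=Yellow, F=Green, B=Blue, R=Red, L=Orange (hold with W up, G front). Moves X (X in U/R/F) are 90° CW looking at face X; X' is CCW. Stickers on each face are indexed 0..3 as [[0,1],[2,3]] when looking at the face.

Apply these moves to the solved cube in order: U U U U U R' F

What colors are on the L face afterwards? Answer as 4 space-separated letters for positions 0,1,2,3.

Answer: G Y O R

Derivation:
After move 1 (U): U=WWWW F=RRGG R=BBRR B=OOBB L=GGOO
After move 2 (U): U=WWWW F=BBGG R=OORR B=GGBB L=RROO
After move 3 (U): U=WWWW F=OOGG R=GGRR B=RRBB L=BBOO
After move 4 (U): U=WWWW F=GGGG R=RRRR B=BBBB L=OOOO
After move 5 (U): U=WWWW F=RRGG R=BBRR B=OOBB L=GGOO
After move 6 (R'): R=BRBR U=WBWO F=RWGW D=YRYG B=YOYB
After move 7 (F): F=GRWW U=WBOG R=WROR D=BBYG L=GYOR
Query: L face = GYOR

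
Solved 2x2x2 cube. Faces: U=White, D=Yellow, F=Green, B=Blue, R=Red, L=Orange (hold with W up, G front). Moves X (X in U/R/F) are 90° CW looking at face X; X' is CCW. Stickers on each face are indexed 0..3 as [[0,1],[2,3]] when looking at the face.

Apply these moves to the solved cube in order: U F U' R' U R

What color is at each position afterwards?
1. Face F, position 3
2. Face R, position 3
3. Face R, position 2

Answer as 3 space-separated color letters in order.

After move 1 (U): U=WWWW F=RRGG R=BBRR B=OOBB L=GGOO
After move 2 (F): F=GRGR U=WWOG R=WBWR D=RBYY L=GYOY
After move 3 (U'): U=WGWO F=GYGR R=GRWR B=WBBB L=OOOY
After move 4 (R'): R=RRGW U=WBWW F=GGGO D=RYYR B=YBBB
After move 5 (U): U=WWWB F=RRGO R=YBGW B=OOBB L=GGOY
After move 6 (R): R=GYWB U=WRWO F=RYGR D=RBYO B=BOWB
Query 1: F[3] = R
Query 2: R[3] = B
Query 3: R[2] = W

Answer: R B W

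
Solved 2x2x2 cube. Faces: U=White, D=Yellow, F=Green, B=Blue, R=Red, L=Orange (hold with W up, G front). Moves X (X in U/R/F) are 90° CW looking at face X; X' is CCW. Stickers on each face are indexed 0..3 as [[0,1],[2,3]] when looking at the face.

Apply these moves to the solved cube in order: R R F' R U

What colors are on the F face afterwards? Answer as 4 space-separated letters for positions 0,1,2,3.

After move 1 (R): R=RRRR U=WGWG F=GYGY D=YBYB B=WBWB
After move 2 (R): R=RRRR U=WYWY F=GBGB D=YWYW B=GBGB
After move 3 (F'): F=BBGG U=WYRR R=WRYR D=OOYW L=OYOW
After move 4 (R): R=YWRR U=WBRG F=BOGW D=OGYG B=RBYB
After move 5 (U): U=RWGB F=YWGW R=RBRR B=OYYB L=BOOW
Query: F face = YWGW

Answer: Y W G W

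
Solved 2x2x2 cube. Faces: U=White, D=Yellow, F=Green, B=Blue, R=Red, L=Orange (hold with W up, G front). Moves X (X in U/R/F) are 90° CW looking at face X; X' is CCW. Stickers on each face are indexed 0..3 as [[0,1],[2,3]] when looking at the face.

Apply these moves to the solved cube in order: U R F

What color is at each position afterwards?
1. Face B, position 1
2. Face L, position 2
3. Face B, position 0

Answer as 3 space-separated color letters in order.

After move 1 (U): U=WWWW F=RRGG R=BBRR B=OOBB L=GGOO
After move 2 (R): R=RBRB U=WRWG F=RYGY D=YBYO B=WOWB
After move 3 (F): F=GRYY U=WROG R=WBGB D=RRYO L=GYOB
Query 1: B[1] = O
Query 2: L[2] = O
Query 3: B[0] = W

Answer: O O W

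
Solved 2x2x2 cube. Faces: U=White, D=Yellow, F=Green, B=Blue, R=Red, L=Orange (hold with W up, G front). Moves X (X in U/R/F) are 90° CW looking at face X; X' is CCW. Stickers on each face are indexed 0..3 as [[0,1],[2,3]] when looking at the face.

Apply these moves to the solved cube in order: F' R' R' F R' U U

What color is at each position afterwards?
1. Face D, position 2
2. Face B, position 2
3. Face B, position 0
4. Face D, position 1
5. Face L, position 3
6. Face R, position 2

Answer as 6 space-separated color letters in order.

After move 1 (F'): F=GGGG U=WWRR R=YRYR D=OOYY L=OWOW
After move 2 (R'): R=RRYY U=WBRB F=GWGR D=OGYG B=YBOB
After move 3 (R'): R=RYRY U=WORY F=GBGB D=OWYR B=GBGB
After move 4 (F): F=GGBB U=WOWW R=RYYY D=RRYR L=OOOW
After move 5 (R'): R=YYRY U=WGWG F=GOBW D=RGYB B=RBRB
After move 6 (U): U=WWGG F=YYBW R=RBRY B=OORB L=GOOW
After move 7 (U): U=GWGW F=RBBW R=OORY B=GORB L=YYOW
Query 1: D[2] = Y
Query 2: B[2] = R
Query 3: B[0] = G
Query 4: D[1] = G
Query 5: L[3] = W
Query 6: R[2] = R

Answer: Y R G G W R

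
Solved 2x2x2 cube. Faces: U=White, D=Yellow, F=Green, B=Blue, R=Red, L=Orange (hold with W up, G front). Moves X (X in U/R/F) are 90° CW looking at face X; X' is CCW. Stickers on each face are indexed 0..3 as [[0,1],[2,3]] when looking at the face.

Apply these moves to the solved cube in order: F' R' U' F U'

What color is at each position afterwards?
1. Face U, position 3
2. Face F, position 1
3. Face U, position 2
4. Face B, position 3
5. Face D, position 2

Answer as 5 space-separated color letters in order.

After move 1 (F'): F=GGGG U=WWRR R=YRYR D=OOYY L=OWOW
After move 2 (R'): R=RRYY U=WBRB F=GWGR D=OGYG B=YBOB
After move 3 (U'): U=BBWR F=OWGR R=GWYY B=RROB L=YBOW
After move 4 (F): F=GORW U=BBWB R=WWRY D=YGYG L=YOOG
After move 5 (U'): U=BBBW F=YORW R=GORY B=WWOB L=RROG
Query 1: U[3] = W
Query 2: F[1] = O
Query 3: U[2] = B
Query 4: B[3] = B
Query 5: D[2] = Y

Answer: W O B B Y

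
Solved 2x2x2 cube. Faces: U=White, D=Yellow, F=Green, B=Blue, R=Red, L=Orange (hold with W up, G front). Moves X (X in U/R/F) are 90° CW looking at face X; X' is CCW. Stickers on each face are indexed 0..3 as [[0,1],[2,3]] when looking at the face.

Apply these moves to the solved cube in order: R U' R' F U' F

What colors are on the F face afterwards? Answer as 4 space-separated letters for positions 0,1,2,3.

After move 1 (R): R=RRRR U=WGWG F=GYGY D=YBYB B=WBWB
After move 2 (U'): U=GGWW F=OOGY R=GYRR B=RRWB L=WBOO
After move 3 (R'): R=YRGR U=GWWR F=OGGW D=YOYY B=BRBB
After move 4 (F): F=GOWG U=GWOB R=WRRR D=GYYY L=WYOO
After move 5 (U'): U=WBGO F=WYWG R=GORR B=WRBB L=BROO
After move 6 (F): F=WWGY U=WBOR R=GOOR D=RGYY L=BGOY
Query: F face = WWGY

Answer: W W G Y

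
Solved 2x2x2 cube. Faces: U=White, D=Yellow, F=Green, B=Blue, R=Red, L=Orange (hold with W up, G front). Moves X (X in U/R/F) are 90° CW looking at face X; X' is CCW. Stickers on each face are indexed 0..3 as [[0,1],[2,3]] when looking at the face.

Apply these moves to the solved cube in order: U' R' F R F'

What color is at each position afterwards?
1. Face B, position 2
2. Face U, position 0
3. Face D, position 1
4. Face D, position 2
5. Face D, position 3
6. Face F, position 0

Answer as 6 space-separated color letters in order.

After move 1 (U'): U=WWWW F=OOGG R=GGRR B=RRBB L=BBOO
After move 2 (R'): R=GRGR U=WBWR F=OWGW D=YOYG B=YRYB
After move 3 (F): F=GOWW U=WBOB R=WRRR D=GGYG L=BYOO
After move 4 (R): R=RWRR U=WOOW F=GGWG D=GYYY B=BRBB
After move 5 (F'): F=GGGW U=WORR R=YWGR D=YOYY L=BWOO
Query 1: B[2] = B
Query 2: U[0] = W
Query 3: D[1] = O
Query 4: D[2] = Y
Query 5: D[3] = Y
Query 6: F[0] = G

Answer: B W O Y Y G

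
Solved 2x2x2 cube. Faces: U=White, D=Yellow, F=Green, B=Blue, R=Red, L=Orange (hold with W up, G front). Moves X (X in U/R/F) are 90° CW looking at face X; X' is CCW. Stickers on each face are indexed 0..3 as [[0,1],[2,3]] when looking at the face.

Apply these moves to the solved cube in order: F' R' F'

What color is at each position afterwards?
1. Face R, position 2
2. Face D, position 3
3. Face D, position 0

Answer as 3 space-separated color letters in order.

After move 1 (F'): F=GGGG U=WWRR R=YRYR D=OOYY L=OWOW
After move 2 (R'): R=RRYY U=WBRB F=GWGR D=OGYG B=YBOB
After move 3 (F'): F=WRGG U=WBRY R=GROY D=WWYG L=OBOR
Query 1: R[2] = O
Query 2: D[3] = G
Query 3: D[0] = W

Answer: O G W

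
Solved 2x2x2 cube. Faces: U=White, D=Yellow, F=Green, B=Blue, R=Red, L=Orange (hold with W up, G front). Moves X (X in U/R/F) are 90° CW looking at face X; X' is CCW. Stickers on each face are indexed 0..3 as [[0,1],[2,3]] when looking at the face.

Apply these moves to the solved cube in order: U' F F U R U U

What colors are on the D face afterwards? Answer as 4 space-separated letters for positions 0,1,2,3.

Answer: W B Y B

Derivation:
After move 1 (U'): U=WWWW F=OOGG R=GGRR B=RRBB L=BBOO
After move 2 (F): F=GOGO U=WWOB R=WGWR D=RGYY L=BYOY
After move 3 (F): F=GGOO U=WWYY R=OGBR D=WWYY L=BROG
After move 4 (U): U=YWYW F=OGOO R=RRBR B=BRBB L=GGOG
After move 5 (R): R=BRRR U=YGYO F=OWOY D=WBYB B=WRWB
After move 6 (U): U=YYOG F=BROY R=WRRR B=GGWB L=OWOG
After move 7 (U): U=OYGY F=WROY R=GGRR B=OWWB L=BROG
Query: D face = WBYB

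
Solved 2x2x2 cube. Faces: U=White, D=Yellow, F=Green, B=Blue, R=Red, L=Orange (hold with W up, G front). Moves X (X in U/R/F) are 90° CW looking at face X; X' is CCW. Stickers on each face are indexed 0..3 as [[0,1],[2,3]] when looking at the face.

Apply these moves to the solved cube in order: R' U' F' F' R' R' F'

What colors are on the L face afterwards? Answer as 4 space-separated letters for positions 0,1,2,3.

After move 1 (R'): R=RRRR U=WBWB F=GWGW D=YGYG B=YBYB
After move 2 (U'): U=BBWW F=OOGW R=GWRR B=RRYB L=YBOO
After move 3 (F'): F=OWOG U=BBGR R=GWYR D=BOYG L=YWOW
After move 4 (F'): F=WGOO U=BBGY R=OWBR D=WWYG L=YROG
After move 5 (R'): R=WROB U=BYGR F=WBOY D=WGYO B=GRWB
After move 6 (R'): R=RBWO U=BWGG F=WYOR D=WBYY B=ORGB
After move 7 (F'): F=YRWO U=BWRW R=BBWO D=RGYY L=YGOG
Query: L face = YGOG

Answer: Y G O G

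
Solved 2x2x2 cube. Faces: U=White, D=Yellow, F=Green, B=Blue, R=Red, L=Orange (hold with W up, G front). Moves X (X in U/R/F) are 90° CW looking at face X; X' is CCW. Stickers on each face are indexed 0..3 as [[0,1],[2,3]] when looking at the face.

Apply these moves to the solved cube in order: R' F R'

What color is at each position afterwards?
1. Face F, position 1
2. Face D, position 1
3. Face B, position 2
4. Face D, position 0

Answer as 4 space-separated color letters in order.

After move 1 (R'): R=RRRR U=WBWB F=GWGW D=YGYG B=YBYB
After move 2 (F): F=GGWW U=WBOO R=WRBR D=RRYG L=OYOG
After move 3 (R'): R=RRWB U=WYOY F=GBWO D=RGYW B=GBRB
Query 1: F[1] = B
Query 2: D[1] = G
Query 3: B[2] = R
Query 4: D[0] = R

Answer: B G R R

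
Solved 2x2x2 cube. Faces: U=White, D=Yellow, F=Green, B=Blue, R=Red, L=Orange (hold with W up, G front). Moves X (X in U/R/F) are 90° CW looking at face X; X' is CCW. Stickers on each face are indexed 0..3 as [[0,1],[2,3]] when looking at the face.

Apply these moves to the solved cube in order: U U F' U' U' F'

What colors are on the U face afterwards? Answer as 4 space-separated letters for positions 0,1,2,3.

After move 1 (U): U=WWWW F=RRGG R=BBRR B=OOBB L=GGOO
After move 2 (U): U=WWWW F=BBGG R=OORR B=GGBB L=RROO
After move 3 (F'): F=BGBG U=WWOR R=YOYR D=ROYY L=RWOW
After move 4 (U'): U=WRWO F=RWBG R=BGYR B=YOBB L=GGOW
After move 5 (U'): U=ROWW F=GGBG R=RWYR B=BGBB L=YOOW
After move 6 (F'): F=GGGB U=RORY R=OWRR D=OWYY L=YWOW
Query: U face = RORY

Answer: R O R Y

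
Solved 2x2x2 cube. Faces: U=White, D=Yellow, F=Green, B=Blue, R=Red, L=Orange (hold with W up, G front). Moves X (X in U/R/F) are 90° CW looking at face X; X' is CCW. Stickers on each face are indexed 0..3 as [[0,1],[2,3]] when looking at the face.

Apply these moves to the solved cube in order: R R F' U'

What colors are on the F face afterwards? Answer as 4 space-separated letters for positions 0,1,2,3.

After move 1 (R): R=RRRR U=WGWG F=GYGY D=YBYB B=WBWB
After move 2 (R): R=RRRR U=WYWY F=GBGB D=YWYW B=GBGB
After move 3 (F'): F=BBGG U=WYRR R=WRYR D=OOYW L=OYOW
After move 4 (U'): U=YRWR F=OYGG R=BBYR B=WRGB L=GBOW
Query: F face = OYGG

Answer: O Y G G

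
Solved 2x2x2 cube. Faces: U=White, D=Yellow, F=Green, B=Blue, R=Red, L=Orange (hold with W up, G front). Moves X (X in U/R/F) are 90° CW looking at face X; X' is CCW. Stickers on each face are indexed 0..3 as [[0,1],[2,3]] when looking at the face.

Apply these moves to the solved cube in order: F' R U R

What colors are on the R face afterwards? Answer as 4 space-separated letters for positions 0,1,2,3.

Answer: R R R B

Derivation:
After move 1 (F'): F=GGGG U=WWRR R=YRYR D=OOYY L=OWOW
After move 2 (R): R=YYRR U=WGRG F=GOGY D=OBYB B=RBWB
After move 3 (U): U=RWGG F=YYGY R=RBRR B=OWWB L=GOOW
After move 4 (R): R=RRRB U=RYGY F=YBGB D=OWYO B=GWWB
Query: R face = RRRB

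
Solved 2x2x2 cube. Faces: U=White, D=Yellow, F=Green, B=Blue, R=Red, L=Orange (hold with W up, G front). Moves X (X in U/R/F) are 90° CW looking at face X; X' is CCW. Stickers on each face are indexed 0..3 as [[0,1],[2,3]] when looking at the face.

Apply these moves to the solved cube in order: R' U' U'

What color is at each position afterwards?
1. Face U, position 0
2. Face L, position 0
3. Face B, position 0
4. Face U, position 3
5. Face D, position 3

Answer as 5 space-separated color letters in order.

After move 1 (R'): R=RRRR U=WBWB F=GWGW D=YGYG B=YBYB
After move 2 (U'): U=BBWW F=OOGW R=GWRR B=RRYB L=YBOO
After move 3 (U'): U=BWBW F=YBGW R=OORR B=GWYB L=RROO
Query 1: U[0] = B
Query 2: L[0] = R
Query 3: B[0] = G
Query 4: U[3] = W
Query 5: D[3] = G

Answer: B R G W G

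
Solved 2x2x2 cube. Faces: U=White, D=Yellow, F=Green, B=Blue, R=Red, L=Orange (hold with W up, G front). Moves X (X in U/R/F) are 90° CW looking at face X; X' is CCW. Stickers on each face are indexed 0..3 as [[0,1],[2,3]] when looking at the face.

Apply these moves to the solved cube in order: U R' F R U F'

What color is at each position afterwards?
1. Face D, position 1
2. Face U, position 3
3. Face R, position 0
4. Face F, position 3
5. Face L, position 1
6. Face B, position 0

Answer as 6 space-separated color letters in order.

After move 1 (U): U=WWWW F=RRGG R=BBRR B=OOBB L=GGOO
After move 2 (R'): R=BRBR U=WBWO F=RWGW D=YRYG B=YOYB
After move 3 (F): F=GRWW U=WBOG R=WROR D=BBYG L=GYOR
After move 4 (R): R=OWRR U=WROW F=GBWG D=BYYY B=GOBB
After move 5 (U): U=OWWR F=OWWG R=GORR B=GYBB L=GBOR
After move 6 (F'): F=WGOW U=OWGR R=YOBR D=BRYY L=GROW
Query 1: D[1] = R
Query 2: U[3] = R
Query 3: R[0] = Y
Query 4: F[3] = W
Query 5: L[1] = R
Query 6: B[0] = G

Answer: R R Y W R G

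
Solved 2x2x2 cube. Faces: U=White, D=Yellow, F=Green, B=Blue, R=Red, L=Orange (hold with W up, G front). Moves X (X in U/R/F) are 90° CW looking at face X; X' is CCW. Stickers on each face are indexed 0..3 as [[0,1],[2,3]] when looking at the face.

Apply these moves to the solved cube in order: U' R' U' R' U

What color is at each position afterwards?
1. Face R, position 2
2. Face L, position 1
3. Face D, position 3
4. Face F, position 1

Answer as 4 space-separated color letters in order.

After move 1 (U'): U=WWWW F=OOGG R=GGRR B=RRBB L=BBOO
After move 2 (R'): R=GRGR U=WBWR F=OWGW D=YOYG B=YRYB
After move 3 (U'): U=BRWW F=BBGW R=OWGR B=GRYB L=YROO
After move 4 (R'): R=WROG U=BYWG F=BRGW D=YBYW B=GROB
After move 5 (U): U=WBGY F=WRGW R=GROG B=YROB L=BROO
Query 1: R[2] = O
Query 2: L[1] = R
Query 3: D[3] = W
Query 4: F[1] = R

Answer: O R W R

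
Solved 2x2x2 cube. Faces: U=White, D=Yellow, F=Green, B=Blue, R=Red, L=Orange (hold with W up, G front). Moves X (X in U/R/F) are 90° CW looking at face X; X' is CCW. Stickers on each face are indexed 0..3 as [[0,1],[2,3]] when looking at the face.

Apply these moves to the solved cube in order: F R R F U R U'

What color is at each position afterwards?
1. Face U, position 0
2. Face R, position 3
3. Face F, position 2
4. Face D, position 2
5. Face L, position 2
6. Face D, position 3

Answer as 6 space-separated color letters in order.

Answer: W B B Y O O

Derivation:
After move 1 (F): F=GGGG U=WWOO R=WRWR D=RRYY L=OYOY
After move 2 (R): R=WWRR U=WGOG F=GRGY D=RBYB B=OBWB
After move 3 (R): R=RWRW U=WROY F=GBGB D=RWYO B=GBGB
After move 4 (F): F=GGBB U=WRYY R=OWYW D=RRYO L=OROW
After move 5 (U): U=YWYR F=OWBB R=GBYW B=ORGB L=GGOW
After move 6 (R): R=YGWB U=YWYB F=ORBO D=RGYO B=RRWB
After move 7 (U'): U=WBYY F=GGBO R=ORWB B=YGWB L=RROW
Query 1: U[0] = W
Query 2: R[3] = B
Query 3: F[2] = B
Query 4: D[2] = Y
Query 5: L[2] = O
Query 6: D[3] = O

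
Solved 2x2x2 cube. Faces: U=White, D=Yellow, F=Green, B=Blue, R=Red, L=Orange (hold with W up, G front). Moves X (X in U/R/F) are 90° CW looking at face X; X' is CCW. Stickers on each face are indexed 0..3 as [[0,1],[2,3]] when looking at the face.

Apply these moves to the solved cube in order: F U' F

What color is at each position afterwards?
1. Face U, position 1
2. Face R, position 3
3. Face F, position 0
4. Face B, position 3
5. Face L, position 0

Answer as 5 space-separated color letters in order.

After move 1 (F): F=GGGG U=WWOO R=WRWR D=RRYY L=OYOY
After move 2 (U'): U=WOWO F=OYGG R=GGWR B=WRBB L=BBOY
After move 3 (F): F=GOGY U=WOYB R=WGOR D=WGYY L=BROR
Query 1: U[1] = O
Query 2: R[3] = R
Query 3: F[0] = G
Query 4: B[3] = B
Query 5: L[0] = B

Answer: O R G B B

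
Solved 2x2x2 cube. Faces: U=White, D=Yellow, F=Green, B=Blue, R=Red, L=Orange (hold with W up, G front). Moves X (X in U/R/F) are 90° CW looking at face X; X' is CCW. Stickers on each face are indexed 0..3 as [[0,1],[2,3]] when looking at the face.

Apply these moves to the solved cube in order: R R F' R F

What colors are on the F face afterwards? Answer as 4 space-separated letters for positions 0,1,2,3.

Answer: G B W O

Derivation:
After move 1 (R): R=RRRR U=WGWG F=GYGY D=YBYB B=WBWB
After move 2 (R): R=RRRR U=WYWY F=GBGB D=YWYW B=GBGB
After move 3 (F'): F=BBGG U=WYRR R=WRYR D=OOYW L=OYOW
After move 4 (R): R=YWRR U=WBRG F=BOGW D=OGYG B=RBYB
After move 5 (F): F=GBWO U=WBWY R=RWGR D=RYYG L=OOOG
Query: F face = GBWO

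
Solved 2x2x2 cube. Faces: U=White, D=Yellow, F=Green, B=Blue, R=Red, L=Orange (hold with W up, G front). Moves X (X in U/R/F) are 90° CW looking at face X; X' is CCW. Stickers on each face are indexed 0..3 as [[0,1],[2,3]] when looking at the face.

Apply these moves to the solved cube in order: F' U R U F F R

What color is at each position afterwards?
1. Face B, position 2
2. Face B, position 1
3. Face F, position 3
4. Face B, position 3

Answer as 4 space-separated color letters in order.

After move 1 (F'): F=GGGG U=WWRR R=YRYR D=OOYY L=OWOW
After move 2 (U): U=RWRW F=YRGG R=BBYR B=OWBB L=GGOW
After move 3 (R): R=YBRB U=RRRG F=YOGY D=OBYO B=WWWB
After move 4 (U): U=RRGR F=YBGY R=WWRB B=GGWB L=YOOW
After move 5 (F): F=GYYB U=RRWO R=GWRB D=RWYO L=YOOB
After move 6 (F): F=YGBY U=RRBO R=WWOB D=RGYO L=YROW
After move 7 (R): R=OWBW U=RGBY F=YGBO D=RWYG B=OGRB
Query 1: B[2] = R
Query 2: B[1] = G
Query 3: F[3] = O
Query 4: B[3] = B

Answer: R G O B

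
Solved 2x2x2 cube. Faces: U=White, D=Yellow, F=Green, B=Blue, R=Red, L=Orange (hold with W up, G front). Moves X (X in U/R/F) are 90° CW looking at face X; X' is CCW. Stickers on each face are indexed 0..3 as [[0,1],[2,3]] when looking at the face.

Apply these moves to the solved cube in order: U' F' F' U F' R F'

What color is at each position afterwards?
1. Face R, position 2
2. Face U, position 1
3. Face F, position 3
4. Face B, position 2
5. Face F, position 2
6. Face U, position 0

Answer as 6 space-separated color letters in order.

After move 1 (U'): U=WWWW F=OOGG R=GGRR B=RRBB L=BBOO
After move 2 (F'): F=OGOG U=WWGR R=YGYR D=BOYY L=BWOW
After move 3 (F'): F=GGOO U=WWYY R=OGBR D=WWYY L=BROG
After move 4 (U): U=YWYW F=OGOO R=RRBR B=BRBB L=GGOG
After move 5 (F'): F=GOOO U=YWRB R=WRWR D=GGYY L=GWOY
After move 6 (R): R=WWRR U=YORO F=GGOY D=GBYB B=BRWB
After move 7 (F'): F=GYGO U=YOWR R=BWGR D=WYYB L=GOOR
Query 1: R[2] = G
Query 2: U[1] = O
Query 3: F[3] = O
Query 4: B[2] = W
Query 5: F[2] = G
Query 6: U[0] = Y

Answer: G O O W G Y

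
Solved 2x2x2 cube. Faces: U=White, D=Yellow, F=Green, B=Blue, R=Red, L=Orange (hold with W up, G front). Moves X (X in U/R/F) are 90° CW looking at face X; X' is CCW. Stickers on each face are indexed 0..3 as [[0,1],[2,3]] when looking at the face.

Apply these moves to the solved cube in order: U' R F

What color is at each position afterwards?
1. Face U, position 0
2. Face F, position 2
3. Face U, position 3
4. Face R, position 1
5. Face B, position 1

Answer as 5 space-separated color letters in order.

After move 1 (U'): U=WWWW F=OOGG R=GGRR B=RRBB L=BBOO
After move 2 (R): R=RGRG U=WOWG F=OYGY D=YBYR B=WRWB
After move 3 (F): F=GOYY U=WOOB R=WGGG D=RRYR L=BYOB
Query 1: U[0] = W
Query 2: F[2] = Y
Query 3: U[3] = B
Query 4: R[1] = G
Query 5: B[1] = R

Answer: W Y B G R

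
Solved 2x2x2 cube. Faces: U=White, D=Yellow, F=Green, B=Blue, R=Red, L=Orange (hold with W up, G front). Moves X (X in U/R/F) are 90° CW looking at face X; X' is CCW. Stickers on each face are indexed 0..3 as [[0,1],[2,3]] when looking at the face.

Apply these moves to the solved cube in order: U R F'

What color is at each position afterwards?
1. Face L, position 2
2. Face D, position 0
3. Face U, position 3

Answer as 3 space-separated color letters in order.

After move 1 (U): U=WWWW F=RRGG R=BBRR B=OOBB L=GGOO
After move 2 (R): R=RBRB U=WRWG F=RYGY D=YBYO B=WOWB
After move 3 (F'): F=YYRG U=WRRR R=BBYB D=GOYO L=GGOW
Query 1: L[2] = O
Query 2: D[0] = G
Query 3: U[3] = R

Answer: O G R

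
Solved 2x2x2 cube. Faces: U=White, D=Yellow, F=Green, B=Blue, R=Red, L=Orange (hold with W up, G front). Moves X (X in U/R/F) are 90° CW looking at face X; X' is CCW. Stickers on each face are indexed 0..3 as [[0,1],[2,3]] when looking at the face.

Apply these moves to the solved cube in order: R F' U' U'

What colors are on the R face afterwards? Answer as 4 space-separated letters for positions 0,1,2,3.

After move 1 (R): R=RRRR U=WGWG F=GYGY D=YBYB B=WBWB
After move 2 (F'): F=YYGG U=WGRR R=BRYR D=OOYB L=OGOW
After move 3 (U'): U=GRWR F=OGGG R=YYYR B=BRWB L=WBOW
After move 4 (U'): U=RRGW F=WBGG R=OGYR B=YYWB L=BROW
Query: R face = OGYR

Answer: O G Y R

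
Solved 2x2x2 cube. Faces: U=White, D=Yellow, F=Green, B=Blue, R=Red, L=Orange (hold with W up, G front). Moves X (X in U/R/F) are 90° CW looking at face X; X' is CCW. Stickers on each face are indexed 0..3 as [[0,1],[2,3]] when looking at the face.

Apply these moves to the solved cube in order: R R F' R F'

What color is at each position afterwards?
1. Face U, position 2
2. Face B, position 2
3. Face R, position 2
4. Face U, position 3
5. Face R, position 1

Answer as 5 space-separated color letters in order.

After move 1 (R): R=RRRR U=WGWG F=GYGY D=YBYB B=WBWB
After move 2 (R): R=RRRR U=WYWY F=GBGB D=YWYW B=GBGB
After move 3 (F'): F=BBGG U=WYRR R=WRYR D=OOYW L=OYOW
After move 4 (R): R=YWRR U=WBRG F=BOGW D=OGYG B=RBYB
After move 5 (F'): F=OWBG U=WBYR R=GWOR D=YWYG L=OGOR
Query 1: U[2] = Y
Query 2: B[2] = Y
Query 3: R[2] = O
Query 4: U[3] = R
Query 5: R[1] = W

Answer: Y Y O R W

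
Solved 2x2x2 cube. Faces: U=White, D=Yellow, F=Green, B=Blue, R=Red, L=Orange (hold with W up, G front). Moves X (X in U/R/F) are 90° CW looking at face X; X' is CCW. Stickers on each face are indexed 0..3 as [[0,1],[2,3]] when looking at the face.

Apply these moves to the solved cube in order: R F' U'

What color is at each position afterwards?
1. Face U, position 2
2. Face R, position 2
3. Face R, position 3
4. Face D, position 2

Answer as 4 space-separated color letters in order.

Answer: W Y R Y

Derivation:
After move 1 (R): R=RRRR U=WGWG F=GYGY D=YBYB B=WBWB
After move 2 (F'): F=YYGG U=WGRR R=BRYR D=OOYB L=OGOW
After move 3 (U'): U=GRWR F=OGGG R=YYYR B=BRWB L=WBOW
Query 1: U[2] = W
Query 2: R[2] = Y
Query 3: R[3] = R
Query 4: D[2] = Y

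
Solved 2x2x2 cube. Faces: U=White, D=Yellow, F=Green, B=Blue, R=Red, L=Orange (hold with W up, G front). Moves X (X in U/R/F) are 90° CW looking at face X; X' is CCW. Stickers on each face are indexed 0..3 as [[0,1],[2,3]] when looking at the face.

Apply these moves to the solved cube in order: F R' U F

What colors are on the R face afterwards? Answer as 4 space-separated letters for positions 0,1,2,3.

After move 1 (F): F=GGGG U=WWOO R=WRWR D=RRYY L=OYOY
After move 2 (R'): R=RRWW U=WBOB F=GWGO D=RGYG B=YBRB
After move 3 (U): U=OWBB F=RRGO R=YBWW B=OYRB L=GWOY
After move 4 (F): F=GROR U=OWYW R=BBBW D=WYYG L=GROG
Query: R face = BBBW

Answer: B B B W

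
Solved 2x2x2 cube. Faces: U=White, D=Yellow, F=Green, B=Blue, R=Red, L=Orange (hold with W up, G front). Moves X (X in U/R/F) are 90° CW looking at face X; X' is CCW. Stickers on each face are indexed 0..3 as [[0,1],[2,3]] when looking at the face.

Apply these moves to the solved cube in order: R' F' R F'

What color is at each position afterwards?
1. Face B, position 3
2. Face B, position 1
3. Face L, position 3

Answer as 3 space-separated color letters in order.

After move 1 (R'): R=RRRR U=WBWB F=GWGW D=YGYG B=YBYB
After move 2 (F'): F=WWGG U=WBRR R=GRYR D=OOYG L=OBOW
After move 3 (R): R=YGRR U=WWRG F=WOGG D=OYYY B=RBBB
After move 4 (F'): F=OGWG U=WWYR R=YGOR D=BWYY L=OGOR
Query 1: B[3] = B
Query 2: B[1] = B
Query 3: L[3] = R

Answer: B B R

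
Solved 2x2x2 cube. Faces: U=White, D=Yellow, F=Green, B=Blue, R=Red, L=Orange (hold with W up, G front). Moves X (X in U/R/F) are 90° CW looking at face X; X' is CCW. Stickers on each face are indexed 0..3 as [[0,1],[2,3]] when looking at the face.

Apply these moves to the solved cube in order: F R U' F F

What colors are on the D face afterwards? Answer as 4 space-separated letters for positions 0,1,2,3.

Answer: O W Y B

Derivation:
After move 1 (F): F=GGGG U=WWOO R=WRWR D=RRYY L=OYOY
After move 2 (R): R=WWRR U=WGOG F=GRGY D=RBYB B=OBWB
After move 3 (U'): U=GGWO F=OYGY R=GRRR B=WWWB L=OBOY
After move 4 (F): F=GOYY U=GGYB R=WROR D=RGYB L=OROB
After move 5 (F): F=YGYO U=GGBR R=YRBR D=OWYB L=OROG
Query: D face = OWYB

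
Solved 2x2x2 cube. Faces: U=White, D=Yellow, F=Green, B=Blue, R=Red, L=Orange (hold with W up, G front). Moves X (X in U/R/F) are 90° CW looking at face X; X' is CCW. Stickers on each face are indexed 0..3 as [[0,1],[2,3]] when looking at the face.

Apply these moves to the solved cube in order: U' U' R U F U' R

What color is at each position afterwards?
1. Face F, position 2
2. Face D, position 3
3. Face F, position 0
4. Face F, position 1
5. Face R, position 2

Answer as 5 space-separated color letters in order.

Answer: Y G B W O

Derivation:
After move 1 (U'): U=WWWW F=OOGG R=GGRR B=RRBB L=BBOO
After move 2 (U'): U=WWWW F=BBGG R=OORR B=GGBB L=RROO
After move 3 (R): R=RORO U=WBWG F=BYGY D=YBYG B=WGWB
After move 4 (U): U=WWGB F=ROGY R=WGRO B=RRWB L=BYOO
After move 5 (F): F=GRYO U=WWOY R=GGBO D=RWYG L=BYOB
After move 6 (U'): U=WYWO F=BYYO R=GRBO B=GGWB L=RROB
After move 7 (R): R=BGOR U=WYWO F=BWYG D=RWYG B=OGYB
Query 1: F[2] = Y
Query 2: D[3] = G
Query 3: F[0] = B
Query 4: F[1] = W
Query 5: R[2] = O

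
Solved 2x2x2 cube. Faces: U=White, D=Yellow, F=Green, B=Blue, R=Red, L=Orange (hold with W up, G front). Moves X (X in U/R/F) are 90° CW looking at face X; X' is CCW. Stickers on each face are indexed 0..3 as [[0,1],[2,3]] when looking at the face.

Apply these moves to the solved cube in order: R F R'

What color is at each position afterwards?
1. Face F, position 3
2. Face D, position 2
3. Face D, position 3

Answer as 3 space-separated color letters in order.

Answer: O Y Y

Derivation:
After move 1 (R): R=RRRR U=WGWG F=GYGY D=YBYB B=WBWB
After move 2 (F): F=GGYY U=WGOO R=WRGR D=RRYB L=OYOB
After move 3 (R'): R=RRWG U=WWOW F=GGYO D=RGYY B=BBRB
Query 1: F[3] = O
Query 2: D[2] = Y
Query 3: D[3] = Y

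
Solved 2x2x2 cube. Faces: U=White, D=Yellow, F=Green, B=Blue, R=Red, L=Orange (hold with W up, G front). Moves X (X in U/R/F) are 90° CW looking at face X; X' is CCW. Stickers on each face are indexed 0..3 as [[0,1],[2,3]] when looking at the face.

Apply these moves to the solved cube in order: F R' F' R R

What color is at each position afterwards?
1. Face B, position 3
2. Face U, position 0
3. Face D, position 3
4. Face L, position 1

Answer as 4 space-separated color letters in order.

Answer: B W W B

Derivation:
After move 1 (F): F=GGGG U=WWOO R=WRWR D=RRYY L=OYOY
After move 2 (R'): R=RRWW U=WBOB F=GWGO D=RGYG B=YBRB
After move 3 (F'): F=WOGG U=WBRW R=GRRW D=YYYG L=OBOO
After move 4 (R): R=RGWR U=WORG F=WYGG D=YRYY B=WBBB
After move 5 (R): R=WRRG U=WYRG F=WRGY D=YBYW B=GBOB
Query 1: B[3] = B
Query 2: U[0] = W
Query 3: D[3] = W
Query 4: L[1] = B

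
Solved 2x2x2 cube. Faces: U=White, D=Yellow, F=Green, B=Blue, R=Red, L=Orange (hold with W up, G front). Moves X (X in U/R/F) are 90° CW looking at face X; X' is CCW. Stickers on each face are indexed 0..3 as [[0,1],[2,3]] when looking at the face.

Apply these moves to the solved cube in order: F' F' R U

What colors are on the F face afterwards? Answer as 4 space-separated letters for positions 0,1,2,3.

After move 1 (F'): F=GGGG U=WWRR R=YRYR D=OOYY L=OWOW
After move 2 (F'): F=GGGG U=WWYY R=OROR D=WWYY L=OROR
After move 3 (R): R=OORR U=WGYG F=GWGY D=WBYB B=YBWB
After move 4 (U): U=YWGG F=OOGY R=YBRR B=ORWB L=GWOR
Query: F face = OOGY

Answer: O O G Y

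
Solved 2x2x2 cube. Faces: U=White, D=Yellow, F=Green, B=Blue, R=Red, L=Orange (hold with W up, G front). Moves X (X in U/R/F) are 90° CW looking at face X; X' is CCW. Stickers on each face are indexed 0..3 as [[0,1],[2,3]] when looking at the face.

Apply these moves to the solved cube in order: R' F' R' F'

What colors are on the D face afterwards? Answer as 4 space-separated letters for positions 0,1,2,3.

Answer: B W Y G

Derivation:
After move 1 (R'): R=RRRR U=WBWB F=GWGW D=YGYG B=YBYB
After move 2 (F'): F=WWGG U=WBRR R=GRYR D=OOYG L=OBOW
After move 3 (R'): R=RRGY U=WYRY F=WBGR D=OWYG B=GBOB
After move 4 (F'): F=BRWG U=WYRG R=WROY D=BWYG L=OYOR
Query: D face = BWYG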